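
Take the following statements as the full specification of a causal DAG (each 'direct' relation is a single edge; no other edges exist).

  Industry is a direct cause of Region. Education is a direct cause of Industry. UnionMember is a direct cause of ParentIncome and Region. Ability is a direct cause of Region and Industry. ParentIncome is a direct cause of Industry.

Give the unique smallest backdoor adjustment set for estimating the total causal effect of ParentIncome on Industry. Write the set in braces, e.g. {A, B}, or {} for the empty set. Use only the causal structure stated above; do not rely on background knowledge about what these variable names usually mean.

Variables eligible for adjustment (non-descendants of ParentIncome, excluding ParentIncome and Industry): {Ability, Education, UnionMember}.
Backdoor paths from ParentIncome to Industry:
  P1: ParentIncome <- UnionMember -> Region <- Ability -> Industry
  P2: ParentIncome <- UnionMember -> Region <- Industry
Each backdoor path contains an unconditioned collider, so every path is already blocked with the empty conditioning set:
  P1: blocked at collider Region (neither it nor any descendant is in the conditioning set).
  P2: blocked at collider Region (neither it nor any descendant is in the conditioning set).
The empty set is therefore the unique smallest valid set.

{}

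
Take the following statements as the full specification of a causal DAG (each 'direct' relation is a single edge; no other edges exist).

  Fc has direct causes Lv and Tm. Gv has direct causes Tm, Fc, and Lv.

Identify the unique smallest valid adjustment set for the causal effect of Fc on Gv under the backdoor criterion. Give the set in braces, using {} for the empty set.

{Lv, Tm}

Variables eligible for adjustment (non-descendants of Fc, excluding Fc and Gv): {Lv, Tm}.
Backdoor paths from Fc to Gv:
  P1: Fc <- Lv -> Gv
  P2: Fc <- Tm -> Gv
The empty set is not sufficient: P1 (Fc <- Lv -> Gv) has no collider blocking it and no conditioned non-collider, so it is open.
Try {Lv, Tm}:
  P1: blocked at fork node Lv ∈ conditioning set.
  P2: blocked at fork node Tm ∈ conditioning set.
{Lv, Tm} contains no descendant of Fc and blocks every backdoor path.
Every element of {Lv, Tm} is needed (dropping Lv leaves P1 open; dropping Tm leaves P2 open), so no proper subset is valid.
Among all size-2 subsets of the eligible variables, only {Lv, Tm} blocks every backdoor path, so it is the unique smallest valid adjustment set.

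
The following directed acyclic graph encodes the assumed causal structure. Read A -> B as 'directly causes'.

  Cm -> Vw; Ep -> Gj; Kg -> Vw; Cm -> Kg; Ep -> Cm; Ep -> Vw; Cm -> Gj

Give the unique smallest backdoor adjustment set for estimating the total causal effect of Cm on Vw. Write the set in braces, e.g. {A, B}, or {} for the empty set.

{Ep}

Variables eligible for adjustment (non-descendants of Cm, excluding Cm and Vw): {Ep}.
Backdoor paths from Cm to Vw:
  P1: Cm <- Ep -> Vw
The empty set is not sufficient: P1 (Cm <- Ep -> Vw) has no collider blocking it and no conditioned non-collider, so it is open.
Try {Ep}:
  P1: blocked at fork node Ep ∈ conditioning set.
{Ep} contains no descendant of Cm and blocks every backdoor path.
{Ep} is the unique smallest valid adjustment set.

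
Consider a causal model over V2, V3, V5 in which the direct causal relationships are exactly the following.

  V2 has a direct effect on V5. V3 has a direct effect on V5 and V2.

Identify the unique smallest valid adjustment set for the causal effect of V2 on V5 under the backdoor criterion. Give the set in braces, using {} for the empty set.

Variables eligible for adjustment (non-descendants of V2, excluding V2 and V5): {V3}.
Backdoor paths from V2 to V5:
  P1: V2 <- V3 -> V5
The empty set is not sufficient: P1 (V2 <- V3 -> V5) has no collider blocking it and no conditioned non-collider, so it is open.
Try {V3}:
  P1: blocked at fork node V3 ∈ conditioning set.
{V3} contains no descendant of V2 and blocks every backdoor path.
{V3} is the unique smallest valid adjustment set.

{V3}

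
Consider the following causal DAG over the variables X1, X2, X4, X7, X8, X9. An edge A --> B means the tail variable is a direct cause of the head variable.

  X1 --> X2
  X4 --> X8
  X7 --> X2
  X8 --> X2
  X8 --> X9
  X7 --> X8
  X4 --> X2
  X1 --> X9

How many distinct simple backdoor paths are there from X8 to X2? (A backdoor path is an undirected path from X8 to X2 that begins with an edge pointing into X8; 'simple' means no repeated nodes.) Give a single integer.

A backdoor path from X8 to X2 is any simple undirected path whose first edge points into X8 (i.e. leaves X8 via a parent).
Parents of X8: {X4, X7}.
Enumerating:
  P1: X8 <- X7 -> X2
  P2: X8 <- X4 -> X2
That exhausts the simple backdoor paths. Count: 2.

2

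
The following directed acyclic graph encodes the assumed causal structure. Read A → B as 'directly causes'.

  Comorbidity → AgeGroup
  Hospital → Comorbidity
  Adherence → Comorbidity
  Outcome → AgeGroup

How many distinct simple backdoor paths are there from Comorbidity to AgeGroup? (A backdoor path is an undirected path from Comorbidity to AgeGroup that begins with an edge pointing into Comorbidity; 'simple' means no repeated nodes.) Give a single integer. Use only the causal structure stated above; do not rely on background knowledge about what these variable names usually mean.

A backdoor path from Comorbidity to AgeGroup is any simple undirected path whose first edge points into Comorbidity (i.e. leaves Comorbidity via a parent).
Parents of Comorbidity: {Adherence, Hospital}.
No simple path from any parent of Comorbidity reaches AgeGroup without revisiting Comorbidity, so there are no backdoor paths.

0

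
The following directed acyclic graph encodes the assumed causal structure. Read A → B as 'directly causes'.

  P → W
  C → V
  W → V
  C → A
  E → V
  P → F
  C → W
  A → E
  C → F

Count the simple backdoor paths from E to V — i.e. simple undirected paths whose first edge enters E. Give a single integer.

A backdoor path from E to V is any simple undirected path whose first edge points into E (i.e. leaves E via a parent).
Parents of E: {A}.
Enumerating:
  P1: E <- A <- C -> W -> V
  P2: E <- A <- C -> V
  P3: E <- A <- C -> F <- P -> W -> V
That exhausts the simple backdoor paths. Count: 3.

3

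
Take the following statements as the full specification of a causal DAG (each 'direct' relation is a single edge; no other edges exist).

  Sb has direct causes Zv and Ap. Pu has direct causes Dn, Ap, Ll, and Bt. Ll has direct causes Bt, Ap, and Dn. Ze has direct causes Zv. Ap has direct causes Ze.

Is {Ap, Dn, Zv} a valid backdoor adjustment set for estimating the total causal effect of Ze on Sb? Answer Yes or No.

No

Backdoor paths from Ze to Sb (paths whose first edge points into Ze):
  P1: Ze <- Zv -> Sb
Condition 1 (no descendant of Ze in the set): FAILS — Ap is a descendant of Ze.
Condition 2 (every backdoor path blocked by {Ap, Dn, Zv}):
  P1: blocked at fork node Zv ∈ conditioning set.
{Ap, Dn, Zv} does not satisfy the backdoor criterion.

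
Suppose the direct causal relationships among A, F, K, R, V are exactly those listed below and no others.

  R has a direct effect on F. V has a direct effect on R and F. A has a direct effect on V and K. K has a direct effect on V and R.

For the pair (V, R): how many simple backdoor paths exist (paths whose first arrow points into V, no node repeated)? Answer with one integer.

A backdoor path from V to R is any simple undirected path whose first edge points into V (i.e. leaves V via a parent).
Parents of V: {A, K}.
Enumerating:
  P1: V <- A -> K -> R
  P2: V <- K -> R
That exhausts the simple backdoor paths. Count: 2.

2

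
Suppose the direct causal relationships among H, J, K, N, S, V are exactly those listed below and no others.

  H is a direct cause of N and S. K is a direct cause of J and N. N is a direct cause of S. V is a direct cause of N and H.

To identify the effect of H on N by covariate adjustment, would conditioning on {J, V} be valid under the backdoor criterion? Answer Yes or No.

Yes

Backdoor paths from H to N (paths whose first edge points into H):
  P1: H <- V -> N
Condition 1 (no descendant of H in the set): holds — descendants of H are {N, S}; none are in {J, V}.
Condition 2 (every backdoor path blocked by {J, V}):
  P1: blocked at fork node V ∈ conditioning set.
{J, V} satisfies the backdoor criterion.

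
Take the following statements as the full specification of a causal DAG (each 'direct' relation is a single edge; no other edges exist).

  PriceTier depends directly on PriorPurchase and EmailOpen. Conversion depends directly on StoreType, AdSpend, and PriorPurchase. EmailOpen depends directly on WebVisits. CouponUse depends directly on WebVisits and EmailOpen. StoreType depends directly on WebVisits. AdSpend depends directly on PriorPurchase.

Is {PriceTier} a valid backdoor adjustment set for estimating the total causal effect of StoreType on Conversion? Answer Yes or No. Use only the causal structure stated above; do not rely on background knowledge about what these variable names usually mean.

No

Backdoor paths from StoreType to Conversion (paths whose first edge points into StoreType):
  P1: StoreType <- WebVisits -> EmailOpen -> PriceTier <- PriorPurchase -> AdSpend -> Conversion
  P2: StoreType <- WebVisits -> EmailOpen -> PriceTier <- PriorPurchase -> Conversion
  P3: StoreType <- WebVisits -> CouponUse <- EmailOpen -> PriceTier <- PriorPurchase -> AdSpend -> Conversion
  P4: StoreType <- WebVisits -> CouponUse <- EmailOpen -> PriceTier <- PriorPurchase -> Conversion
Condition 1 (no descendant of StoreType in the set): holds — descendants of StoreType are {Conversion}; none are in {PriceTier}.
Condition 2 (every backdoor path blocked by {PriceTier}):
  P1: open — collider(s) PriceTier are conditioned on (or have a conditioned descendant) and no non-collider on the path is in the set.
  P2: open — collider(s) PriceTier are conditioned on (or have a conditioned descendant) and no non-collider on the path is in the set.
  P3: blocked at collider CouponUse (neither it nor any descendant is in the conditioning set).
  P4: blocked at collider CouponUse (neither it nor any descendant is in the conditioning set).
{PriceTier} does not satisfy the backdoor criterion.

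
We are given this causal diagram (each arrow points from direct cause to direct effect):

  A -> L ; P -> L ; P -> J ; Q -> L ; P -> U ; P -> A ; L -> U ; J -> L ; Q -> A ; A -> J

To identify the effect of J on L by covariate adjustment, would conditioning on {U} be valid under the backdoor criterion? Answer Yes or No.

Backdoor paths from J to L (paths whose first edge points into J):
  P1: J <- P -> A <- Q -> L
  P2: J <- P -> A -> L
  P3: J <- P -> L
  P4: J <- P -> U <- L
  P5: J <- A <- P -> L
  P6: J <- A <- P -> U <- L
  P7: J <- A <- Q -> L
  P8: J <- A -> L
Condition 1 (no descendant of J in the set): FAILS — U is a descendant of J.
Condition 2 (every backdoor path blocked by {U}):
  P1: open — collider(s) A are conditioned on (or have a conditioned descendant) and no non-collider on the path is in the set.
  P2: open — no interior node is in the conditioning set.
  P3: open — no interior node is in the conditioning set.
  P4: open — collider(s) U are conditioned on (or have a conditioned descendant) and no non-collider on the path is in the set.
  P5: open — no interior node is in the conditioning set.
  P6: open — collider(s) U are conditioned on (or have a conditioned descendant) and no non-collider on the path is in the set.
  P7: open — no interior node is in the conditioning set.
  P8: open — no interior node is in the conditioning set.
{U} does not satisfy the backdoor criterion.

No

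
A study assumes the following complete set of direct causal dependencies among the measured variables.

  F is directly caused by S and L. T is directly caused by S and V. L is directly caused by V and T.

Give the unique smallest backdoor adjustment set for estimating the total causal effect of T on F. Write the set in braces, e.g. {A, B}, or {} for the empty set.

Variables eligible for adjustment (non-descendants of T, excluding T and F): {S, V}.
Backdoor paths from T to F:
  P1: T <- V -> L -> F
  P2: T <- S -> F
The empty set is not sufficient: P1 (T <- V -> L -> F) has no collider blocking it and no conditioned non-collider, so it is open.
Try {S, V}:
  P1: blocked at fork node V ∈ conditioning set.
  P2: blocked at fork node S ∈ conditioning set.
{S, V} contains no descendant of T and blocks every backdoor path.
Every element of {S, V} is needed (dropping S leaves P2 open; dropping V leaves P1 open), so no proper subset is valid.
Among all size-2 subsets of the eligible variables, only {S, V} blocks every backdoor path, so it is the unique smallest valid adjustment set.

{S, V}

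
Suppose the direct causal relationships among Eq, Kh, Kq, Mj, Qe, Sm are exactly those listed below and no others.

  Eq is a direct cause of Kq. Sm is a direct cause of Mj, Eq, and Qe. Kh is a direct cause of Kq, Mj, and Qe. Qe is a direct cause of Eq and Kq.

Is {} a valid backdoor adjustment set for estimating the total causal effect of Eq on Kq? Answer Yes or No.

No

Backdoor paths from Eq to Kq (paths whose first edge points into Eq):
  P1: Eq <- Sm -> Mj <- Kh -> Qe -> Kq
  P2: Eq <- Sm -> Mj <- Kh -> Kq
  P3: Eq <- Sm -> Qe <- Kh -> Kq
  P4: Eq <- Sm -> Qe -> Kq
  P5: Eq <- Qe <- Kh -> Kq
  P6: Eq <- Qe <- Sm -> Mj <- Kh -> Kq
  P7: Eq <- Qe -> Kq
Condition 1 (no descendant of Eq in the set): holds — descendants of Eq are {Kq}; none are in {}.
Condition 2 (every backdoor path blocked by {}):
  P1: blocked at collider Mj (neither it nor any descendant is in the conditioning set).
  P2: blocked at collider Mj (neither it nor any descendant is in the conditioning set).
  P3: blocked at collider Qe (neither it nor any descendant is in the conditioning set).
  P4: open — no interior node is in the conditioning set.
  P5: open — no interior node is in the conditioning set.
  P6: blocked at collider Mj (neither it nor any descendant is in the conditioning set).
  P7: open — no interior node is in the conditioning set.
{} does not satisfy the backdoor criterion.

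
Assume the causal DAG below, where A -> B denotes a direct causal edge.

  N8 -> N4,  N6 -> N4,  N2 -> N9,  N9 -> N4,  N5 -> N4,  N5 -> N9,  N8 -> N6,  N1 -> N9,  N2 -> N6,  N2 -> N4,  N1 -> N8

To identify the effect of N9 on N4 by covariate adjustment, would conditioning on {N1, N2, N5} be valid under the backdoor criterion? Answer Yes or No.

Yes

Backdoor paths from N9 to N4 (paths whose first edge points into N9):
  P1: N9 <- N1 -> N8 -> N6 <- N2 -> N4
  P2: N9 <- N1 -> N8 -> N6 -> N4
  P3: N9 <- N1 -> N8 -> N4
  P4: N9 <- N2 -> N6 <- N8 -> N4
  P5: N9 <- N2 -> N6 -> N4
  P6: N9 <- N2 -> N4
  P7: N9 <- N5 -> N4
Condition 1 (no descendant of N9 in the set): holds — descendants of N9 are {N4}; none are in {N1, N2, N5}.
Condition 2 (every backdoor path blocked by {N1, N2, N5}):
  P1: blocked at fork node N1 ∈ conditioning set.
  P2: blocked at fork node N1 ∈ conditioning set.
  P3: blocked at fork node N1 ∈ conditioning set.
  P4: blocked at fork node N2 ∈ conditioning set.
  P5: blocked at fork node N2 ∈ conditioning set.
  P6: blocked at fork node N2 ∈ conditioning set.
  P7: blocked at fork node N5 ∈ conditioning set.
{N1, N2, N5} satisfies the backdoor criterion.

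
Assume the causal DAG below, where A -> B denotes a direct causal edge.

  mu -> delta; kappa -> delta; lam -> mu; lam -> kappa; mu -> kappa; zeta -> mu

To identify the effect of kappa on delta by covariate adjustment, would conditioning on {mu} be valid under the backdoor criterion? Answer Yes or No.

Backdoor paths from kappa to delta (paths whose first edge points into kappa):
  P1: kappa <- lam -> mu -> delta
  P2: kappa <- mu -> delta
Condition 1 (no descendant of kappa in the set): holds — descendants of kappa are {delta}; none are in {mu}.
Condition 2 (every backdoor path blocked by {mu}):
  P1: blocked at chain node mu ∈ conditioning set.
  P2: blocked at fork node mu ∈ conditioning set.
{mu} satisfies the backdoor criterion.

Yes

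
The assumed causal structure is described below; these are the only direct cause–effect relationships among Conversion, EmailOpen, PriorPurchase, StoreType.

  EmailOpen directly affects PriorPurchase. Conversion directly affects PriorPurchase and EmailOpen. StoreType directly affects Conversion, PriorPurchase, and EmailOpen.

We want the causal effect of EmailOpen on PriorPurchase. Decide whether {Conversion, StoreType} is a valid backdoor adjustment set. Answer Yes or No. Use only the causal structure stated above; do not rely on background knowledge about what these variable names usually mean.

Yes

Backdoor paths from EmailOpen to PriorPurchase (paths whose first edge points into EmailOpen):
  P1: EmailOpen <- StoreType -> Conversion -> PriorPurchase
  P2: EmailOpen <- StoreType -> PriorPurchase
  P3: EmailOpen <- Conversion <- StoreType -> PriorPurchase
  P4: EmailOpen <- Conversion -> PriorPurchase
Condition 1 (no descendant of EmailOpen in the set): holds — descendants of EmailOpen are {PriorPurchase}; none are in {Conversion, StoreType}.
Condition 2 (every backdoor path blocked by {Conversion, StoreType}):
  P1: blocked at fork node StoreType ∈ conditioning set.
  P2: blocked at fork node StoreType ∈ conditioning set.
  P3: blocked at chain node Conversion ∈ conditioning set.
  P4: blocked at fork node Conversion ∈ conditioning set.
{Conversion, StoreType} satisfies the backdoor criterion.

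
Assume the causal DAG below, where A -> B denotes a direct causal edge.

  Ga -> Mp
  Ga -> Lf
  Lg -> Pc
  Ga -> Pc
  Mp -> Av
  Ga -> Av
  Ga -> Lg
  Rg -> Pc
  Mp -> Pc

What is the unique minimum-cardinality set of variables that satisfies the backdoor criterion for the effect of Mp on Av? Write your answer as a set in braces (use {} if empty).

{Ga}

Variables eligible for adjustment (non-descendants of Mp, excluding Mp and Av): {Ga, Lf, Lg, Rg}.
Backdoor paths from Mp to Av:
  P1: Mp <- Ga -> Av
The empty set is not sufficient: P1 (Mp <- Ga -> Av) has no collider blocking it and no conditioned non-collider, so it is open.
Try {Ga}:
  P1: blocked at fork node Ga ∈ conditioning set.
{Ga} contains no descendant of Mp and blocks every backdoor path.
No other singleton works — e.g. {Rg} leaves P1 open — so {Ga} is the unique smallest valid adjustment set.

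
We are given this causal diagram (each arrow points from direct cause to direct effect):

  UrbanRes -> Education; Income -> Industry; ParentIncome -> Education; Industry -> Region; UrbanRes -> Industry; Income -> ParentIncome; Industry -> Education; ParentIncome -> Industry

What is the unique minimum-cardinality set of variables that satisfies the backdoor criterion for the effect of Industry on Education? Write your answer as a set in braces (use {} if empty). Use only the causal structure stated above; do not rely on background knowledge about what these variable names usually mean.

Variables eligible for adjustment (non-descendants of Industry, excluding Industry and Education): {Income, ParentIncome, UrbanRes}.
Backdoor paths from Industry to Education:
  P1: Industry <- Income -> ParentIncome -> Education
  P2: Industry <- UrbanRes -> Education
  P3: Industry <- ParentIncome -> Education
The empty set is not sufficient: P1 (Industry <- Income -> ParentIncome -> Education) has no collider blocking it and no conditioned non-collider, so it is open.
Try {ParentIncome, UrbanRes}:
  P1: blocked at chain node ParentIncome ∈ conditioning set.
  P2: blocked at fork node UrbanRes ∈ conditioning set.
  P3: blocked at fork node ParentIncome ∈ conditioning set.
{ParentIncome, UrbanRes} contains no descendant of Industry and blocks every backdoor path.
Every element of {ParentIncome, UrbanRes} is needed (dropping ParentIncome leaves P1 open; dropping UrbanRes leaves P2 open), so no proper subset is valid.
Among all size-2 subsets of the eligible variables, only {ParentIncome, UrbanRes} blocks every backdoor path, so it is the unique smallest valid adjustment set.

{ParentIncome, UrbanRes}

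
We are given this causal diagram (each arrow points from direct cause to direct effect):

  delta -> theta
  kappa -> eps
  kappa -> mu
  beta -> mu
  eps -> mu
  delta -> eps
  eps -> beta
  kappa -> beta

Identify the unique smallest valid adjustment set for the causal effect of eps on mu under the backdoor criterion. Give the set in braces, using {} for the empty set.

Variables eligible for adjustment (non-descendants of eps, excluding eps and mu): {delta, kappa, theta}.
Backdoor paths from eps to mu:
  P1: eps <- kappa -> beta -> mu
  P2: eps <- kappa -> mu
The empty set is not sufficient: P1 (eps <- kappa -> beta -> mu) has no collider blocking it and no conditioned non-collider, so it is open.
Try {kappa}:
  P1: blocked at fork node kappa ∈ conditioning set.
  P2: blocked at fork node kappa ∈ conditioning set.
{kappa} contains no descendant of eps and blocks every backdoor path.
No other singleton works — e.g. {delta} leaves P1 open — so {kappa} is the unique smallest valid adjustment set.

{kappa}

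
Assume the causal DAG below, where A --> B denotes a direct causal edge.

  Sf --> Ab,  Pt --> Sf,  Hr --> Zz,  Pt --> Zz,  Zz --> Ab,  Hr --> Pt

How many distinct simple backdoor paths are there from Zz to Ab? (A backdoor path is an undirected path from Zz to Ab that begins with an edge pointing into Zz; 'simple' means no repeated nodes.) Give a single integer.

2

A backdoor path from Zz to Ab is any simple undirected path whose first edge points into Zz (i.e. leaves Zz via a parent).
Parents of Zz: {Hr, Pt}.
Enumerating:
  P1: Zz <- Hr -> Pt -> Sf -> Ab
  P2: Zz <- Pt -> Sf -> Ab
That exhausts the simple backdoor paths. Count: 2.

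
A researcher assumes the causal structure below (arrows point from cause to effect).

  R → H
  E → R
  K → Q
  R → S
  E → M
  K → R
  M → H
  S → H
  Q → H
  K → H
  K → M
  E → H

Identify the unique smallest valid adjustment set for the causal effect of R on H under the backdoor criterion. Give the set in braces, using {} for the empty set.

Variables eligible for adjustment (non-descendants of R, excluding R and H): {E, K, M, Q}.
Backdoor paths from R to H:
  P1: R <- K -> M <- E -> H
  P2: R <- K -> M -> H
  P3: R <- K -> Q -> H
  P4: R <- K -> H
  P5: R <- E -> M <- K -> Q -> H
  P6: R <- E -> M <- K -> H
  P7: R <- E -> M -> H
  P8: R <- E -> H
The empty set is not sufficient: P2 (R <- K -> M -> H) has no collider blocking it and no conditioned non-collider, so it is open.
Try {E, K}:
  P1: blocked at fork node K ∈ conditioning set.
  P2: blocked at fork node K ∈ conditioning set.
  P3: blocked at fork node K ∈ conditioning set.
  P4: blocked at fork node K ∈ conditioning set.
  P5: blocked at fork node E ∈ conditioning set.
  P6: blocked at fork node E ∈ conditioning set.
  P7: blocked at fork node E ∈ conditioning set.
  P8: blocked at fork node E ∈ conditioning set.
{E, K} contains no descendant of R and blocks every backdoor path.
Every element of {E, K} is needed (dropping E leaves P7 open; dropping K leaves P2 open), so no proper subset is valid.
Among all size-2 subsets of the eligible variables, only {E, K} blocks every backdoor path, so it is the unique smallest valid adjustment set.

{E, K}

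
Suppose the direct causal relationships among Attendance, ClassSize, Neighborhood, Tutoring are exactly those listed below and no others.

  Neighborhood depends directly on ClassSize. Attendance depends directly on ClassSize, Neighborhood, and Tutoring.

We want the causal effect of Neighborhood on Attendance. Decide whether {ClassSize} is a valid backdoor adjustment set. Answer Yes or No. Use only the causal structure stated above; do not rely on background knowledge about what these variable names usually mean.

Backdoor paths from Neighborhood to Attendance (paths whose first edge points into Neighborhood):
  P1: Neighborhood <- ClassSize -> Attendance
Condition 1 (no descendant of Neighborhood in the set): holds — descendants of Neighborhood are {Attendance}; none are in {ClassSize}.
Condition 2 (every backdoor path blocked by {ClassSize}):
  P1: blocked at fork node ClassSize ∈ conditioning set.
{ClassSize} satisfies the backdoor criterion.

Yes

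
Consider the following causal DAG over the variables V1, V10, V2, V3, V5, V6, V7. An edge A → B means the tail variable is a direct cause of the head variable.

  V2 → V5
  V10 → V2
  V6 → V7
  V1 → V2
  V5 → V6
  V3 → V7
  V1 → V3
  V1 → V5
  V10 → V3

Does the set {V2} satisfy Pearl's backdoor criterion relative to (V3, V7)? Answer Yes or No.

Backdoor paths from V3 to V7 (paths whose first edge points into V3):
  P1: V3 <- V1 -> V2 -> V5 -> V6 -> V7
  P2: V3 <- V1 -> V5 -> V6 -> V7
  P3: V3 <- V10 -> V2 <- V1 -> V5 -> V6 -> V7
  P4: V3 <- V10 -> V2 -> V5 -> V6 -> V7
Condition 1 (no descendant of V3 in the set): holds — descendants of V3 are {V7}; none are in {V2}.
Condition 2 (every backdoor path blocked by {V2}):
  P1: blocked at chain node V2 ∈ conditioning set.
  P2: open — no interior node is in the conditioning set.
  P3: open — collider(s) V2 are conditioned on (or have a conditioned descendant) and no non-collider on the path is in the set.
  P4: blocked at chain node V2 ∈ conditioning set.
{V2} does not satisfy the backdoor criterion.

No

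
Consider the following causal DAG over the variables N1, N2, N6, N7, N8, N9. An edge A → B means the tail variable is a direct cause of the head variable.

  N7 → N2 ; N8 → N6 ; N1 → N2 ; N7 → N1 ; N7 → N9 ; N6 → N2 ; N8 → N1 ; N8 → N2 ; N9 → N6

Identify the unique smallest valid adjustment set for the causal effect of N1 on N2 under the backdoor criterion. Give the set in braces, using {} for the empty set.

{N7, N8}

Variables eligible for adjustment (non-descendants of N1, excluding N1 and N2): {N6, N7, N8, N9}.
Backdoor paths from N1 to N2:
  P1: N1 <- N7 -> N9 -> N6 <- N8 -> N2
  P2: N1 <- N7 -> N9 -> N6 -> N2
  P3: N1 <- N7 -> N2
  P4: N1 <- N8 -> N6 <- N9 <- N7 -> N2
  P5: N1 <- N8 -> N6 -> N2
  P6: N1 <- N8 -> N2
The empty set is not sufficient: P2 (N1 <- N7 -> N9 -> N6 -> N2) has no collider blocking it and no conditioned non-collider, so it is open.
Try {N7, N8}:
  P1: blocked at fork node N7 ∈ conditioning set.
  P2: blocked at fork node N7 ∈ conditioning set.
  P3: blocked at fork node N7 ∈ conditioning set.
  P4: blocked at fork node N8 ∈ conditioning set.
  P5: blocked at fork node N8 ∈ conditioning set.
  P6: blocked at fork node N8 ∈ conditioning set.
{N7, N8} contains no descendant of N1 and blocks every backdoor path.
Every element of {N7, N8} is needed (dropping N7 leaves P2 open; dropping N8 leaves P5 open), so no proper subset is valid.
Among all size-2 subsets of the eligible variables, only {N7, N8} blocks every backdoor path, so it is the unique smallest valid adjustment set.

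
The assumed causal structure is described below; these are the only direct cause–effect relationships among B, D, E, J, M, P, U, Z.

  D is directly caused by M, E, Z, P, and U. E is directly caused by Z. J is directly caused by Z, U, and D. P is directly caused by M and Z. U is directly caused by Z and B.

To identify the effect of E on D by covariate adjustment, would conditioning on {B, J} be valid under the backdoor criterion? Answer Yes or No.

Backdoor paths from E to D (paths whose first edge points into E):
  P1: E <- Z -> U -> D
  P2: E <- Z -> U -> J <- D
  P3: E <- Z -> P <- M -> D
  P4: E <- Z -> P -> D
  P5: E <- Z -> D
  P6: E <- Z -> J <- U -> D
  P7: E <- Z -> J <- D
Condition 1 (no descendant of E in the set): FAILS — J is a descendant of E.
Condition 2 (every backdoor path blocked by {B, J}):
  P1: open — no interior node is in the conditioning set.
  P2: open — collider(s) J are conditioned on (or have a conditioned descendant) and no non-collider on the path is in the set.
  P3: open — collider(s) P are conditioned on (or have a conditioned descendant) and no non-collider on the path is in the set.
  P4: open — no interior node is in the conditioning set.
  P5: open — no interior node is in the conditioning set.
  P6: open — collider(s) J are conditioned on (or have a conditioned descendant) and no non-collider on the path is in the set.
  P7: open — collider(s) J are conditioned on (or have a conditioned descendant) and no non-collider on the path is in the set.
{B, J} does not satisfy the backdoor criterion.

No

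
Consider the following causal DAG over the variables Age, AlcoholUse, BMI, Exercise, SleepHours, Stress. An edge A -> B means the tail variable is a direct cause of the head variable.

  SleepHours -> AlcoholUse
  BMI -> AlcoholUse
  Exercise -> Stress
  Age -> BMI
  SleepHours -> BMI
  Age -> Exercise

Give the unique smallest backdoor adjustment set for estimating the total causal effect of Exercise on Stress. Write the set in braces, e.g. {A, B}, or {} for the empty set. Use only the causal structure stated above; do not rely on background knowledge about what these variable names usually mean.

{}

Variables eligible for adjustment (non-descendants of Exercise, excluding Exercise and Stress): {Age, AlcoholUse, BMI, SleepHours}.
Backdoor paths from Exercise to Stress:
  (none)
With no backdoor paths the empty set already satisfies the criterion, and it is trivially minimal.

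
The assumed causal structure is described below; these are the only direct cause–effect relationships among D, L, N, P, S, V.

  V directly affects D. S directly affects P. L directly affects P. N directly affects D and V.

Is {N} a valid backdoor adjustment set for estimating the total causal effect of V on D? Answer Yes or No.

Yes

Backdoor paths from V to D (paths whose first edge points into V):
  P1: V <- N -> D
Condition 1 (no descendant of V in the set): holds — descendants of V are {D}; none are in {N}.
Condition 2 (every backdoor path blocked by {N}):
  P1: blocked at fork node N ∈ conditioning set.
{N} satisfies the backdoor criterion.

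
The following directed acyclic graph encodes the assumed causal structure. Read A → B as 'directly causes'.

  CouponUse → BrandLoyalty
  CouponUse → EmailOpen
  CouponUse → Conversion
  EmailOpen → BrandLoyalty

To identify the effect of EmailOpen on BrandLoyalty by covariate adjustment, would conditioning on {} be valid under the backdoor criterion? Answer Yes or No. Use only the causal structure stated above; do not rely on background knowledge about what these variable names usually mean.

No

Backdoor paths from EmailOpen to BrandLoyalty (paths whose first edge points into EmailOpen):
  P1: EmailOpen <- CouponUse -> BrandLoyalty
Condition 1 (no descendant of EmailOpen in the set): holds — descendants of EmailOpen are {BrandLoyalty}; none are in {}.
Condition 2 (every backdoor path blocked by {}):
  P1: open — no interior node is in the conditioning set.
{} does not satisfy the backdoor criterion.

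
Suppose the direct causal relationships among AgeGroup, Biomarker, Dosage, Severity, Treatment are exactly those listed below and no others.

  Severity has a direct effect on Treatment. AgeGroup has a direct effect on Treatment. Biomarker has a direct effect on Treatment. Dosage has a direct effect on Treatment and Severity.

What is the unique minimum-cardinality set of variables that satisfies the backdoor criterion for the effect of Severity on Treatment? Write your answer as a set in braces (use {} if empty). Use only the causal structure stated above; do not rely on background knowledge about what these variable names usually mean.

{Dosage}

Variables eligible for adjustment (non-descendants of Severity, excluding Severity and Treatment): {AgeGroup, Biomarker, Dosage}.
Backdoor paths from Severity to Treatment:
  P1: Severity <- Dosage -> Treatment
The empty set is not sufficient: P1 (Severity <- Dosage -> Treatment) has no collider blocking it and no conditioned non-collider, so it is open.
Try {Dosage}:
  P1: blocked at fork node Dosage ∈ conditioning set.
{Dosage} contains no descendant of Severity and blocks every backdoor path.
No other singleton works — e.g. {AgeGroup} leaves P1 open — so {Dosage} is the unique smallest valid adjustment set.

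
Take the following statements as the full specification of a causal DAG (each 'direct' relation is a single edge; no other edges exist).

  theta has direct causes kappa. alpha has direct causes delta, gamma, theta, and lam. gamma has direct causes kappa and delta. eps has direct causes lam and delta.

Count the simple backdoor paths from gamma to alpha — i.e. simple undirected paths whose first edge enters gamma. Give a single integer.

A backdoor path from gamma to alpha is any simple undirected path whose first edge points into gamma (i.e. leaves gamma via a parent).
Parents of gamma: {delta, kappa}.
Enumerating:
  P1: gamma <- kappa -> theta -> alpha
  P2: gamma <- delta -> eps <- lam -> alpha
  P3: gamma <- delta -> alpha
That exhausts the simple backdoor paths. Count: 3.

3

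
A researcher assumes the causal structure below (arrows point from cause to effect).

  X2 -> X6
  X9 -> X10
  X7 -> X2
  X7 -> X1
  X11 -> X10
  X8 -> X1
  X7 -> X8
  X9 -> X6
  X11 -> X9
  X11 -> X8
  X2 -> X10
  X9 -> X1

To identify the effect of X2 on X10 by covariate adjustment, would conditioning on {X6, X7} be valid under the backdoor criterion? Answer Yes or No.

Backdoor paths from X2 to X10 (paths whose first edge points into X2):
  P1: X2 <- X7 -> X8 <- X11 -> X9 -> X10
  P2: X2 <- X7 -> X8 <- X11 -> X10
  P3: X2 <- X7 -> X8 -> X1 <- X9 <- X11 -> X10
  P4: X2 <- X7 -> X8 -> X1 <- X9 -> X10
  P5: X2 <- X7 -> X1 <- X8 <- X11 -> X9 -> X10
  P6: X2 <- X7 -> X1 <- X8 <- X11 -> X10
  P7: X2 <- X7 -> X1 <- X9 <- X11 -> X10
  P8: X2 <- X7 -> X1 <- X9 -> X10
Condition 1 (no descendant of X2 in the set): FAILS — X6 is a descendant of X2.
Condition 2 (every backdoor path blocked by {X6, X7}):
  P1: blocked at fork node X7 ∈ conditioning set.
  P2: blocked at fork node X7 ∈ conditioning set.
  P3: blocked at fork node X7 ∈ conditioning set.
  P4: blocked at fork node X7 ∈ conditioning set.
  P5: blocked at fork node X7 ∈ conditioning set.
  P6: blocked at fork node X7 ∈ conditioning set.
  P7: blocked at fork node X7 ∈ conditioning set.
  P8: blocked at fork node X7 ∈ conditioning set.
{X6, X7} does not satisfy the backdoor criterion.

No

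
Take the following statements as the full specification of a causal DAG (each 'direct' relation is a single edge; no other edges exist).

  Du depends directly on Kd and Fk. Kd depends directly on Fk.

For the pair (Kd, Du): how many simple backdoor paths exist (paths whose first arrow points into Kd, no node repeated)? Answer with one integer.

A backdoor path from Kd to Du is any simple undirected path whose first edge points into Kd (i.e. leaves Kd via a parent).
Parents of Kd: {Fk}.
Enumerating:
  P1: Kd <- Fk -> Du
That exhausts the simple backdoor paths. Count: 1.

1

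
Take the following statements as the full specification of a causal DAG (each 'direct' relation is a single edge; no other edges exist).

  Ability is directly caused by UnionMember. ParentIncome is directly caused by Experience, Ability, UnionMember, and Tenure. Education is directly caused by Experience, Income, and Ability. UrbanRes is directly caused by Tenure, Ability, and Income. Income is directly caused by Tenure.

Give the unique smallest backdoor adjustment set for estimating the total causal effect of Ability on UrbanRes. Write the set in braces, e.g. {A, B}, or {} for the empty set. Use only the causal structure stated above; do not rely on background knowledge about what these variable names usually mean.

{}

Variables eligible for adjustment (non-descendants of Ability, excluding Ability and UrbanRes): {Experience, Income, Tenure, UnionMember}.
Backdoor paths from Ability to UrbanRes:
  P1: Ability <- UnionMember -> ParentIncome <- Experience -> Education <- Income <- Tenure -> UrbanRes
  P2: Ability <- UnionMember -> ParentIncome <- Experience -> Education <- Income -> UrbanRes
  P3: Ability <- UnionMember -> ParentIncome <- Tenure -> Income -> UrbanRes
  P4: Ability <- UnionMember -> ParentIncome <- Tenure -> UrbanRes
Each backdoor path contains an unconditioned collider, so every path is already blocked with the empty conditioning set:
  P1: blocked at collider ParentIncome (neither it nor any descendant is in the conditioning set).
  P2: blocked at collider ParentIncome (neither it nor any descendant is in the conditioning set).
  P3: blocked at collider ParentIncome (neither it nor any descendant is in the conditioning set).
  P4: blocked at collider ParentIncome (neither it nor any descendant is in the conditioning set).
The empty set is therefore the unique smallest valid set.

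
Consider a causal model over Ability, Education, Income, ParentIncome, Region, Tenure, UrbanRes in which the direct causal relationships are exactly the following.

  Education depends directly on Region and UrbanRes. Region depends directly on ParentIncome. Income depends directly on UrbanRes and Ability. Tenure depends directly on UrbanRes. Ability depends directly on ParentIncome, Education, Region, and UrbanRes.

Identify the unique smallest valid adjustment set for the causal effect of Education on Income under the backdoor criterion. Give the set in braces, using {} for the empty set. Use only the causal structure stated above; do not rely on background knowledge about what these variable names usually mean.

{Region, UrbanRes}

Variables eligible for adjustment (non-descendants of Education, excluding Education and Income): {ParentIncome, Region, Tenure, UrbanRes}.
Backdoor paths from Education to Income:
  P1: Education <- UrbanRes -> Ability -> Income
  P2: Education <- UrbanRes -> Income
  P3: Education <- Region <- ParentIncome -> Ability <- UrbanRes -> Income
  P4: Education <- Region <- ParentIncome -> Ability -> Income
  P5: Education <- Region -> Ability <- UrbanRes -> Income
  P6: Education <- Region -> Ability -> Income
The empty set is not sufficient: P1 (Education <- UrbanRes -> Ability -> Income) has no collider blocking it and no conditioned non-collider, so it is open.
Try {Region, UrbanRes}:
  P1: blocked at fork node UrbanRes ∈ conditioning set.
  P2: blocked at fork node UrbanRes ∈ conditioning set.
  P3: blocked at chain node Region ∈ conditioning set.
  P4: blocked at chain node Region ∈ conditioning set.
  P5: blocked at fork node Region ∈ conditioning set.
  P6: blocked at fork node Region ∈ conditioning set.
{Region, UrbanRes} contains no descendant of Education and blocks every backdoor path.
Every element of {Region, UrbanRes} is needed (dropping Region leaves P4 open; dropping UrbanRes leaves P1 open), so no proper subset is valid.
Among all size-2 subsets of the eligible variables, only {Region, UrbanRes} blocks every backdoor path, so it is the unique smallest valid adjustment set.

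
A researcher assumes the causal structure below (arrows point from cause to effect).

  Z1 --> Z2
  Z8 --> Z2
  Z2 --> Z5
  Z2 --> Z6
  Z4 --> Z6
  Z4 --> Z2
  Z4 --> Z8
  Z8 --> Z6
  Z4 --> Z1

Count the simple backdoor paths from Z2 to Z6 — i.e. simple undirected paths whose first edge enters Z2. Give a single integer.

6

A backdoor path from Z2 to Z6 is any simple undirected path whose first edge points into Z2 (i.e. leaves Z2 via a parent).
Parents of Z2: {Z1, Z4, Z8}.
Enumerating:
  P1: Z2 <- Z4 -> Z8 -> Z6
  P2: Z2 <- Z4 -> Z6
  P3: Z2 <- Z1 <- Z4 -> Z8 -> Z6
  P4: Z2 <- Z1 <- Z4 -> Z6
  P5: Z2 <- Z8 <- Z4 -> Z6
  P6: Z2 <- Z8 -> Z6
That exhausts the simple backdoor paths. Count: 6.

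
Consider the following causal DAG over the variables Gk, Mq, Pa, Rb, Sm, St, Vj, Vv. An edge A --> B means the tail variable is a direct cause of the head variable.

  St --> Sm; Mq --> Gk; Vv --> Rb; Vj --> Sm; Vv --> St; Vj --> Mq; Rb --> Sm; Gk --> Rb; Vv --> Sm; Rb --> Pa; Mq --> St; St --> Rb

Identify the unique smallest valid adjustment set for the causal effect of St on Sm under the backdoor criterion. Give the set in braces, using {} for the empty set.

Variables eligible for adjustment (non-descendants of St, excluding St and Sm): {Gk, Mq, Vj, Vv}.
Backdoor paths from St to Sm:
  P1: St <- Vv -> Rb <- Gk <- Mq <- Vj -> Sm
  P2: St <- Vv -> Rb -> Sm
  P3: St <- Vv -> Sm
  P4: St <- Mq <- Vj -> Sm
  P5: St <- Mq -> Gk -> Rb <- Vv -> Sm
  P6: St <- Mq -> Gk -> Rb -> Sm
The empty set is not sufficient: P2 (St <- Vv -> Rb -> Sm) has no collider blocking it and no conditioned non-collider, so it is open.
Try {Mq, Vv}:
  P1: blocked at fork node Vv ∈ conditioning set.
  P2: blocked at fork node Vv ∈ conditioning set.
  P3: blocked at fork node Vv ∈ conditioning set.
  P4: blocked at chain node Mq ∈ conditioning set.
  P5: blocked at fork node Mq ∈ conditioning set.
  P6: blocked at fork node Mq ∈ conditioning set.
{Mq, Vv} contains no descendant of St and blocks every backdoor path.
Every element of {Mq, Vv} is needed (dropping Mq leaves P4 open; dropping Vv leaves P2 open), so no proper subset is valid.
Among all size-2 subsets of the eligible variables, only {Mq, Vv} blocks every backdoor path, so it is the unique smallest valid adjustment set.

{Mq, Vv}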